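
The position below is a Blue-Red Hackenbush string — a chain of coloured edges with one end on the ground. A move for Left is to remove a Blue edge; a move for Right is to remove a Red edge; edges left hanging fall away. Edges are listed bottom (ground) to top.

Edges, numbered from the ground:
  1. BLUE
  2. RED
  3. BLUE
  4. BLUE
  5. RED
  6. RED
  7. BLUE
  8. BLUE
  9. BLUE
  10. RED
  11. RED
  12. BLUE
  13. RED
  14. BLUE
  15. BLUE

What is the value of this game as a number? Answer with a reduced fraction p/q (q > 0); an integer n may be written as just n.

Recurse on prefixes of the 15-edge string BLUE RED BLUE BLUE RED RED BLUE BLUE BLUE RED RED BLUE RED BLUE BLUE:
B: Left { 0 }, Right { · } gives simplest 1
BR: Left { 0 }, Right { 1 } gives simplest 1/2
BRB: Left { 0; 1/2 }, Right { 1 } gives simplest 3/4
BRBB: Left { 0; 1/2; 3/4 }, Right { 1 } gives simplest 7/8
BRBBR: Left { 0; 1/2; 3/4 }, Right { 7/8; 1 } gives simplest 13/16
BRBBRR: Left { 0; 1/2; 3/4 }, Right { 13/16; 7/8; 1 } gives simplest 25/32
BRBBRRB: Left { 0; 1/2; 3/4; 25/32 }, Right { 13/16; 7/8; 1 } gives simplest 51/64
BRBBRRBB: Left { 0; 1/2; 3/4; 25/32; 51/64 }, Right { 13/16; 7/8; 1 } gives simplest 103/128
BRBBRRBBB: Left { 0; 1/2; 3/4; 25/32; 51/64; 103/128 }, Right { 13/16; 7/8; 1 } gives simplest 207/256
BRBBRRBBBR: Left { 0; 1/2; 3/4; 25/32; 51/64; 103/128 }, Right { 207/256; 13/16; 7/8; 1 } gives simplest 413/512
BRBBRRBBBRR: Left { 0; 1/2; 3/4; 25/32; 51/64; 103/128 }, Right { 413/512; 207/256; 13/16; 7/8; 1 } gives simplest 825/1024
BRBBRRBBBRRB: Left { 0; 1/2; 3/4; 25/32; 51/64; 103/128; 825/1024 }, Right { 413/512; 207/256; 13/16; 7/8; 1 } gives simplest 1651/2048
BRBBRRBBBRRBR: Left { 0; 1/2; 3/4; 25/32; 51/64; 103/128; 825/1024 }, Right { 1651/2048; 413/512; 207/256; 13/16; 7/8; 1 } gives simplest 3301/4096
BRBBRRBBBRRBRB: Left { 0; 1/2; 3/4; 25/32; 51/64; 103/128; 825/1024; 3301/4096 }, Right { 1651/2048; 413/512; 207/256; 13/16; 7/8; 1 } gives simplest 6603/8192
BRBBRRBBBRRBRBB: Left { 0; 1/2; 3/4; 25/32; 51/64; 103/128; 825/1024; 3301/4096; 6603/8192 }, Right { 1651/2048; 413/512; 207/256; 13/16; 7/8; 1 } gives simplest 13207/16384

13207/16384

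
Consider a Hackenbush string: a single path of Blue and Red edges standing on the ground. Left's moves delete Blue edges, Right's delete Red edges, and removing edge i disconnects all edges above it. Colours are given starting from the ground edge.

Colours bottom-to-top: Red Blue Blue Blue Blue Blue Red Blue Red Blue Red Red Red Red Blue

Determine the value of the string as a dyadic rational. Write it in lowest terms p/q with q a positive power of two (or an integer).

Prefix values for Red Blue Blue Blue Blue Blue Red Blue Red Blue Red Red Red Red Blue via {L|R} + simplicity:
1 of 15 · R · max L −∞ · min R 0 so -1
2 of 15 · RB · max L -1 · min R 0 so -1/2
3 of 15 · RBB · max L -1/2 · min R 0 so -1/4
4 of 15 · RBBB · max L -1/4 · min R 0 so -1/8
5 of 15 · RBBBB · max L -1/8 · min R 0 so -1/16
6 of 15 · RBBBBB · max L -1/16 · min R 0 so -1/32
7 of 15 · RBBBBBR · max L -1/16 · min R -1/32 so -3/64
8 of 15 · RBBBBBRB · max L -3/64 · min R -1/32 so -5/128
9 of 15 · RBBBBBRBR · max L -3/64 · min R -5/128 so -11/256
10 of 15 · RBBBBBRBRB · max L -11/256 · min R -5/128 so -21/512
11 of 15 · RBBBBBRBRBR · max L -11/256 · min R -21/512 so -43/1024
12 of 15 · RBBBBBRBRBRR · max L -11/256 · min R -43/1024 so -87/2048
13 of 15 · RBBBBBRBRBRRR · max L -11/256 · min R -87/2048 so -175/4096
14 of 15 · RBBBBBRBRBRRRR · max L -11/256 · min R -175/4096 so -351/8192
15 of 15 · RBBBBBRBRBRRRRB · max L -351/8192 · min R -175/4096 so -701/16384

-701/16384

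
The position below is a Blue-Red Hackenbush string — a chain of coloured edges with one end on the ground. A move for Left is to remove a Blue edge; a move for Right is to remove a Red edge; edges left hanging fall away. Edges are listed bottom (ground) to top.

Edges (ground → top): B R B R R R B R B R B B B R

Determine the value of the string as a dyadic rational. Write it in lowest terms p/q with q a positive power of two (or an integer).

4445/8192

B: Left { 0 }, Right { none } — simplest 1
BR: Left { 0 }, Right { 1 } — simplest 1/2
BRB: Left { 0,1/2 }, Right { 1 } — simplest 3/4
BRBR: Left { 0,1/2 }, Right { 3/4,1 } — simplest 5/8
BRBRR: Left { 0,1/2 }, Right { 5/8,3/4,1 } — simplest 9/16
BRBRRR: Left { 0,1/2 }, Right { 9/16,5/8,3/4,1 } — simplest 17/32
BRBRRRB: Left { 0,1/2,17/32 }, Right { 9/16,5/8,3/4,1 } — simplest 35/64
BRBRRRBR: Left { 0,1/2,17/32 }, Right { 35/64,9/16,5/8,3/4,1 } — simplest 69/128
BRBRRRBRB: Left { 0,1/2,17/32,69/128 }, Right { 35/64,9/16,5/8,3/4,1 } — simplest 139/256
BRBRRRBRBR: Left { 0,1/2,17/32,69/128 }, Right { 139/256,35/64,9/16,5/8,3/4,1 } — simplest 277/512
BRBRRRBRBRB: Left { 0,1/2,17/32,69/128,277/512 }, Right { 139/256,35/64,9/16,5/8,3/4,1 } — simplest 555/1024
BRBRRRBRBRBB: Left { 0,1/2,17/32,69/128,277/512,555/1024 }, Right { 139/256,35/64,9/16,5/8,3/4,1 } — simplest 1111/2048
BRBRRRBRBRBBB: Left { 0,1/2,17/32,69/128,277/512,555/1024,1111/2048 }, Right { 139/256,35/64,9/16,5/8,3/4,1 } — simplest 2223/4096
BRBRRRBRBRBBBR: Left { 0,1/2,17/32,69/128,277/512,555/1024,1111/2048 }, Right { 2223/4096,139/256,35/64,9/16,5/8,3/4,1 } — simplest 4445/8192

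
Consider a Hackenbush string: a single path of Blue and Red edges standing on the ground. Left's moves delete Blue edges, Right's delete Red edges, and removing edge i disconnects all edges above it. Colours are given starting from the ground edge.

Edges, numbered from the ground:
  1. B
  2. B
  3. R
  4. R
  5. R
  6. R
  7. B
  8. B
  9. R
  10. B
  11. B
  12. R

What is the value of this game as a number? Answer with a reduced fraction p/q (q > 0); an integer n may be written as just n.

1133/1024

B: Left { 0 }, Right { ∅ } — simplest 1
BB: Left { 0, 1 }, Right { ∅ } — simplest 2
BBR: Left { 0, 1 }, Right { 2 } — simplest 3/2
BBRR: Left { 0, 1 }, Right { 3/2, 2 } — simplest 5/4
BBRRR: Left { 0, 1 }, Right { 5/4, 3/2, 2 } — simplest 9/8
BBRRRR: Left { 0, 1 }, Right { 9/8, 5/4, 3/2, 2 } — simplest 17/16
BBRRRRB: Left { 0, 1, 17/16 }, Right { 9/8, 5/4, 3/2, 2 } — simplest 35/32
BBRRRRBB: Left { 0, 1, 17/16, 35/32 }, Right { 9/8, 5/4, 3/2, 2 } — simplest 71/64
BBRRRRBBR: Left { 0, 1, 17/16, 35/32 }, Right { 71/64, 9/8, 5/4, 3/2, 2 } — simplest 141/128
BBRRRRBBRB: Left { 0, 1, 17/16, 35/32, 141/128 }, Right { 71/64, 9/8, 5/4, 3/2, 2 } — simplest 283/256
BBRRRRBBRBB: Left { 0, 1, 17/16, 35/32, 141/128, 283/256 }, Right { 71/64, 9/8, 5/4, 3/2, 2 } — simplest 567/512
BBRRRRBBRBBR: Left { 0, 1, 17/16, 35/32, 141/128, 283/256 }, Right { 567/512, 71/64, 9/8, 5/4, 3/2, 2 } — simplest 1133/1024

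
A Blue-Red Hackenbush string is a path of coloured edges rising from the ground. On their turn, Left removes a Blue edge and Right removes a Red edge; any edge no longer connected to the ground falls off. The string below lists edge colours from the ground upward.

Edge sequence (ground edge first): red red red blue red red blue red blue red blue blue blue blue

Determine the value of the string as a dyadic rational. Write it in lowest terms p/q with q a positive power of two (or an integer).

-5793/2048

Prefix values for red red red blue red red blue red blue red blue blue blue blue via {L|R} + simplicity:
step 1: add red to get r; options L={ — } R={ 0 } ⇒ -1
step 2: add red to get rr; options L={ — } R={ -1,0 } ⇒ -2
step 3: add red to get rrr; options L={ — } R={ -2,-1,0 } ⇒ -3
step 4: add blue to get rrrb; options L={ -3 } R={ -2,-1,0 } ⇒ -5/2
step 5: add red to get rrrbr; options L={ -3 } R={ -5/2,-2,-1,0 } ⇒ -11/4
step 6: add red to get rrrbrr; options L={ -3 } R={ -11/4,-5/2,-2,-1,0 } ⇒ -23/8
step 7: add blue to get rrrbrrb; options L={ -3,-23/8 } R={ -11/4,-5/2,-2,-1,0 } ⇒ -45/16
step 8: add red to get rrrbrrbr; options L={ -3,-23/8 } R={ -45/16,-11/4,-5/2,-2,-1,0 } ⇒ -91/32
step 9: add blue to get rrrbrrbrb; options L={ -3,-23/8,-91/32 } R={ -45/16,-11/4,-5/2,-2,-1,0 } ⇒ -181/64
step 10: add red to get rrrbrrbrbr; options L={ -3,-23/8,-91/32 } R={ -181/64,-45/16,-11/4,-5/2,-2,-1,0 } ⇒ -363/128
step 11: add blue to get rrrbrrbrbrb; options L={ -3,-23/8,-91/32,-363/128 } R={ -181/64,-45/16,-11/4,-5/2,-2,-1,0 } ⇒ -725/256
step 12: add blue to get rrrbrrbrbrbb; options L={ -3,-23/8,-91/32,-363/128,-725/256 } R={ -181/64,-45/16,-11/4,-5/2,-2,-1,0 } ⇒ -1449/512
step 13: add blue to get rrrbrrbrbrbbb; options L={ -3,-23/8,-91/32,-363/128,-725/256,-1449/512 } R={ -181/64,-45/16,-11/4,-5/2,-2,-1,0 } ⇒ -2897/1024
step 14: add blue to get rrrbrrbrbrbbbb; options L={ -3,-23/8,-91/32,-363/128,-725/256,-1449/512,-2897/1024 } R={ -181/64,-45/16,-11/4,-5/2,-2,-1,0 } ⇒ -5793/2048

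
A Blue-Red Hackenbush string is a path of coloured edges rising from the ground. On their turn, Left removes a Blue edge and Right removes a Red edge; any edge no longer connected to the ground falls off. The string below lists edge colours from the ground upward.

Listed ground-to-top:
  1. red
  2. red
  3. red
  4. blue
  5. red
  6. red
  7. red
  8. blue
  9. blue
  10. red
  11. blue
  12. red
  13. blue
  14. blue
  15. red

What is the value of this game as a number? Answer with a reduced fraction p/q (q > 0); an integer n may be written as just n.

Prefix values for red red red blue red red red blue blue red blue red blue blue red via {L|R} + simplicity:
G_1 [r]  L=[·]  R=[0]  ⇒ -1
G_2 [rr]  L=[·]  R=[-1,0]  ⇒ -2
G_3 [rrr]  L=[·]  R=[-2,-1,0]  ⇒ -3
G_4 [rrrb]  L=[-3]  R=[-2,-1,0]  ⇒ -5/2
G_5 [rrrbr]  L=[-3]  R=[-5/2,-2,-1,0]  ⇒ -11/4
G_6 [rrrbrr]  L=[-3]  R=[-11/4,-5/2,-2,-1,0]  ⇒ -23/8
G_7 [rrrbrrr]  L=[-3]  R=[-23/8,-11/4,-5/2,-2,-1,0]  ⇒ -47/16
G_8 [rrrbrrrb]  L=[-3,-47/16]  R=[-23/8,-11/4,-5/2,-2,-1,0]  ⇒ -93/32
G_9 [rrrbrrrbb]  L=[-3,-47/16,-93/32]  R=[-23/8,-11/4,-5/2,-2,-1,0]  ⇒ -185/64
G_10 [rrrbrrrbbr]  L=[-3,-47/16,-93/32]  R=[-185/64,-23/8,-11/4,-5/2,-2,-1,0]  ⇒ -371/128
G_11 [rrrbrrrbbrb]  L=[-3,-47/16,-93/32,-371/128]  R=[-185/64,-23/8,-11/4,-5/2,-2,-1,0]  ⇒ -741/256
G_12 [rrrbrrrbbrbr]  L=[-3,-47/16,-93/32,-371/128]  R=[-741/256,-185/64,-23/8,-11/4,-5/2,-2,-1,0]  ⇒ -1483/512
G_13 [rrrbrrrbbrbrb]  L=[-3,-47/16,-93/32,-371/128,-1483/512]  R=[-741/256,-185/64,-23/8,-11/4,-5/2,-2,-1,0]  ⇒ -2965/1024
G_14 [rrrbrrrbbrbrbb]  L=[-3,-47/16,-93/32,-371/128,-1483/512,-2965/1024]  R=[-741/256,-185/64,-23/8,-11/4,-5/2,-2,-1,0]  ⇒ -5929/2048
G_15 [rrrbrrrbbrbrbbr]  L=[-3,-47/16,-93/32,-371/128,-1483/512,-2965/1024]  R=[-5929/2048,-741/256,-185/64,-23/8,-11/4,-5/2,-2,-1,0]  ⇒ -11859/4096

-11859/4096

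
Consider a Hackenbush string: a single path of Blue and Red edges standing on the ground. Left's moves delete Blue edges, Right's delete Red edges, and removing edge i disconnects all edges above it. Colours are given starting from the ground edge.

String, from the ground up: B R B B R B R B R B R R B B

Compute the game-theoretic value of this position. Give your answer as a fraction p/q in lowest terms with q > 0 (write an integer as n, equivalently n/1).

Prefix values for B R B B R B R B R B R R B B via {L|R} + simplicity:
1 of 14 · B · max L 0 · min R +∞ → 1
2 of 14 · BR · max L 0 · min R 1 → 1/2
3 of 14 · BRB · max L 1/2 · min R 1 → 3/4
4 of 14 · BRBB · max L 3/4 · min R 1 → 7/8
5 of 14 · BRBBR · max L 3/4 · min R 7/8 → 13/16
6 of 14 · BRBBRB · max L 13/16 · min R 7/8 → 27/32
7 of 14 · BRBBRBR · max L 13/16 · min R 27/32 → 53/64
8 of 14 · BRBBRBRB · max L 53/64 · min R 27/32 → 107/128
9 of 14 · BRBBRBRBR · max L 53/64 · min R 107/128 → 213/256
10 of 14 · BRBBRBRBRB · max L 213/256 · min R 107/128 → 427/512
11 of 14 · BRBBRBRBRBR · max L 213/256 · min R 427/512 → 853/1024
12 of 14 · BRBBRBRBRBRR · max L 213/256 · min R 853/1024 → 1705/2048
13 of 14 · BRBBRBRBRBRRB · max L 1705/2048 · min R 853/1024 → 3411/4096
14 of 14 · BRBBRBRBRBRRBB · max L 3411/4096 · min R 853/1024 → 6823/8192

6823/8192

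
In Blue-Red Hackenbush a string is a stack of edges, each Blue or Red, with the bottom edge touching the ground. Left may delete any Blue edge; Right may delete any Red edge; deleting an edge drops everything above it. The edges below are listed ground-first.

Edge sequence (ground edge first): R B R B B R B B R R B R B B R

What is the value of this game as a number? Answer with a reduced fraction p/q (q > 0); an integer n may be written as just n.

Build g(s[:k]) for k = 1..15, string s = R B R B B R B B R R B R B B R.
g(R) = { ∅ | 0 } gives -1
g(RB) = { -1 | 0 } gives -1/2
g(RBR) = { -1 | -1/2,0 } gives -3/4
g(RBRB) = { -1,-3/4 | -1/2,0 } gives -5/8
g(RBRBB) = { -1,-3/4,-5/8 | -1/2,0 } gives -9/16
g(RBRBBR) = { -1,-3/4,-5/8 | -9/16,-1/2,0 } gives -19/32
g(RBRBBRB) = { -1,-3/4,-5/8,-19/32 | -9/16,-1/2,0 } gives -37/64
g(RBRBBRBB) = { -1,-3/4,-5/8,-19/32,-37/64 | -9/16,-1/2,0 } gives -73/128
g(RBRBBRBBR) = { -1,-3/4,-5/8,-19/32,-37/64 | -73/128,-9/16,-1/2,0 } gives -147/256
g(RBRBBRBBRR) = { -1,-3/4,-5/8,-19/32,-37/64 | -147/256,-73/128,-9/16,-1/2,0 } gives -295/512
g(RBRBBRBBRRB) = { -1,-3/4,-5/8,-19/32,-37/64,-295/512 | -147/256,-73/128,-9/16,-1/2,0 } gives -589/1024
g(RBRBBRBBRRBR) = { -1,-3/4,-5/8,-19/32,-37/64,-295/512 | -589/1024,-147/256,-73/128,-9/16,-1/2,0 } gives -1179/2048
g(RBRBBRBBRRBRB) = { -1,-3/4,-5/8,-19/32,-37/64,-295/512,-1179/2048 | -589/1024,-147/256,-73/128,-9/16,-1/2,0 } gives -2357/4096
g(RBRBBRBBRRBRBB) = { -1,-3/4,-5/8,-19/32,-37/64,-295/512,-1179/2048,-2357/4096 | -589/1024,-147/256,-73/128,-9/16,-1/2,0 } gives -4713/8192
g(RBRBBRBBRRBRBBR) = { -1,-3/4,-5/8,-19/32,-37/64,-295/512,-1179/2048,-2357/4096 | -4713/8192,-589/1024,-147/256,-73/128,-9/16,-1/2,0 } gives -9427/16384

-9427/16384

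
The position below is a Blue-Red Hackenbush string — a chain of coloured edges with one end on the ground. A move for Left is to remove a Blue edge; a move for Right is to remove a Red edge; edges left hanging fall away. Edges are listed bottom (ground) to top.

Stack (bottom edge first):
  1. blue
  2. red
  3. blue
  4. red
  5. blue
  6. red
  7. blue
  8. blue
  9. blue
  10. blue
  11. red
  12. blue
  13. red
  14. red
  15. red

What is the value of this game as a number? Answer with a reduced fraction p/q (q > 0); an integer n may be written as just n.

Build v(s[:k]) for k = 1..15, string s = blue red blue red blue red blue blue blue blue red blue red red red.
edge 1 of 15 (blue): { 0 |  } = 1
edge 2 of 15 (red): { 0 | 1 } = 1/2
edge 3 of 15 (blue): { 0 1/2 | 1 } = 3/4
edge 4 of 15 (red): { 0 1/2 | 3/4 1 } = 5/8
edge 5 of 15 (blue): { 0 1/2 5/8 | 3/4 1 } = 11/16
edge 6 of 15 (red): { 0 1/2 5/8 | 11/16 3/4 1 } = 21/32
edge 7 of 15 (blue): { 0 1/2 5/8 21/32 | 11/16 3/4 1 } = 43/64
edge 8 of 15 (blue): { 0 1/2 5/8 21/32 43/64 | 11/16 3/4 1 } = 87/128
edge 9 of 15 (blue): { 0 1/2 5/8 21/32 43/64 87/128 | 11/16 3/4 1 } = 175/256
edge 10 of 15 (blue): { 0 1/2 5/8 21/32 43/64 87/128 175/256 | 11/16 3/4 1 } = 351/512
edge 11 of 15 (red): { 0 1/2 5/8 21/32 43/64 87/128 175/256 | 351/512 11/16 3/4 1 } = 701/1024
edge 12 of 15 (blue): { 0 1/2 5/8 21/32 43/64 87/128 175/256 701/1024 | 351/512 11/16 3/4 1 } = 1403/2048
edge 13 of 15 (red): { 0 1/2 5/8 21/32 43/64 87/128 175/256 701/1024 | 1403/2048 351/512 11/16 3/4 1 } = 2805/4096
edge 14 of 15 (red): { 0 1/2 5/8 21/32 43/64 87/128 175/256 701/1024 | 2805/4096 1403/2048 351/512 11/16 3/4 1 } = 5609/8192
edge 15 of 15 (red): { 0 1/2 5/8 21/32 43/64 87/128 175/256 701/1024 | 5609/8192 2805/4096 1403/2048 351/512 11/16 3/4 1 } = 11217/16384

11217/16384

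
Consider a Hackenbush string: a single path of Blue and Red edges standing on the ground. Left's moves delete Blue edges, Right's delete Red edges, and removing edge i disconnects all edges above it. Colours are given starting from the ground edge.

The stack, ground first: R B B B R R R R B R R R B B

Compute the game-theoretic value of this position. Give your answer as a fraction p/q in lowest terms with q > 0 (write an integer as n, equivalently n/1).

-1977/8192

v(R) = { ∅ | 0 } ⇒ -1
v(RB) = { -1 | 0 } ⇒ -1/2
v(RBB) = { -1,-1/2 | 0 } ⇒ -1/4
v(RBBB) = { -1,-1/2,-1/4 | 0 } ⇒ -1/8
v(RBBBR) = { -1,-1/2,-1/4 | -1/8,0 } ⇒ -3/16
v(RBBBRR) = { -1,-1/2,-1/4 | -3/16,-1/8,0 } ⇒ -7/32
v(RBBBRRR) = { -1,-1/2,-1/4 | -7/32,-3/16,-1/8,0 } ⇒ -15/64
v(RBBBRRRR) = { -1,-1/2,-1/4 | -15/64,-7/32,-3/16,-1/8,0 } ⇒ -31/128
v(RBBBRRRRB) = { -1,-1/2,-1/4,-31/128 | -15/64,-7/32,-3/16,-1/8,0 } ⇒ -61/256
v(RBBBRRRRBR) = { -1,-1/2,-1/4,-31/128 | -61/256,-15/64,-7/32,-3/16,-1/8,0 } ⇒ -123/512
v(RBBBRRRRBRR) = { -1,-1/2,-1/4,-31/128 | -123/512,-61/256,-15/64,-7/32,-3/16,-1/8,0 } ⇒ -247/1024
v(RBBBRRRRBRRR) = { -1,-1/2,-1/4,-31/128 | -247/1024,-123/512,-61/256,-15/64,-7/32,-3/16,-1/8,0 } ⇒ -495/2048
v(RBBBRRRRBRRRB) = { -1,-1/2,-1/4,-31/128,-495/2048 | -247/1024,-123/512,-61/256,-15/64,-7/32,-3/16,-1/8,0 } ⇒ -989/4096
v(RBBBRRRRBRRRBB) = { -1,-1/2,-1/4,-31/128,-495/2048,-989/4096 | -247/1024,-123/512,-61/256,-15/64,-7/32,-3/16,-1/8,0 } ⇒ -1977/8192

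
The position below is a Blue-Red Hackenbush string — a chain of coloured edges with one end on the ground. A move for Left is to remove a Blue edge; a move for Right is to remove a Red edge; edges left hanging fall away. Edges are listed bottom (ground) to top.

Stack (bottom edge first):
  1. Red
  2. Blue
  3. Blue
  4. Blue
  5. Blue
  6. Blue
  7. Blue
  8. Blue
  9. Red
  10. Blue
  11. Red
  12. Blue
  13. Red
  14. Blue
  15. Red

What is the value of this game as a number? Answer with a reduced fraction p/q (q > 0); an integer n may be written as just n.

val(R) = {  | 0 } — -1
val(RB) = { -1 | 0 } — -1/2
val(RBB) = { -1; -1/2 | 0 } — -1/4
val(RBBB) = { -1; -1/2; -1/4 | 0 } — -1/8
val(RBBBB) = { -1; -1/2; -1/4; -1/8 | 0 } — -1/16
val(RBBBBB) = { -1; -1/2; -1/4; -1/8; -1/16 | 0 } — -1/32
val(RBBBBBB) = { -1; -1/2; -1/4; -1/8; -1/16; -1/32 | 0 } — -1/64
val(RBBBBBBB) = { -1; -1/2; -1/4; -1/8; -1/16; -1/32; -1/64 | 0 } — -1/128
val(RBBBBBBBR) = { -1; -1/2; -1/4; -1/8; -1/16; -1/32; -1/64 | -1/128; 0 } — -3/256
val(RBBBBBBBRB) = { -1; -1/2; -1/4; -1/8; -1/16; -1/32; -1/64; -3/256 | -1/128; 0 } — -5/512
val(RBBBBBBBRBR) = { -1; -1/2; -1/4; -1/8; -1/16; -1/32; -1/64; -3/256 | -5/512; -1/128; 0 } — -11/1024
val(RBBBBBBBRBRB) = { -1; -1/2; -1/4; -1/8; -1/16; -1/32; -1/64; -3/256; -11/1024 | -5/512; -1/128; 0 } — -21/2048
val(RBBBBBBBRBRBR) = { -1; -1/2; -1/4; -1/8; -1/16; -1/32; -1/64; -3/256; -11/1024 | -21/2048; -5/512; -1/128; 0 } — -43/4096
val(RBBBBBBBRBRBRB) = { -1; -1/2; -1/4; -1/8; -1/16; -1/32; -1/64; -3/256; -11/1024; -43/4096 | -21/2048; -5/512; -1/128; 0 } — -85/8192
val(RBBBBBBBRBRBRBR) = { -1; -1/2; -1/4; -1/8; -1/16; -1/32; -1/64; -3/256; -11/1024; -43/4096 | -85/8192; -21/2048; -5/512; -1/128; 0 } — -171/16384

-171/16384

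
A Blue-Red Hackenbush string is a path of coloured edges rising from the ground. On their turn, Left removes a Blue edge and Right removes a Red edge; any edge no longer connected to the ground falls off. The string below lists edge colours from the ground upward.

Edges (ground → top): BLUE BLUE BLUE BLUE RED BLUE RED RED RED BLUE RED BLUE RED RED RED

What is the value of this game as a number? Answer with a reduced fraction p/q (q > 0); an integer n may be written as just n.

Recurse on prefixes of the 15-edge string BLUE BLUE BLUE BLUE RED BLUE RED RED RED BLUE RED BLUE RED RED RED:
1 of 15 · B · max L 0 · min R +∞ -> 1
2 of 15 · BB · max L 1 · min R +∞ -> 2
3 of 15 · BBB · max L 2 · min R +∞ -> 3
4 of 15 · BBBB · max L 3 · min R +∞ -> 4
5 of 15 · BBBBR · max L 3 · min R 4 -> 7/2
6 of 15 · BBBBRB · max L 7/2 · min R 4 -> 15/4
7 of 15 · BBBBRBR · max L 7/2 · min R 15/4 -> 29/8
8 of 15 · BBBBRBRR · max L 7/2 · min R 29/8 -> 57/16
9 of 15 · BBBBRBRRR · max L 7/2 · min R 57/16 -> 113/32
10 of 15 · BBBBRBRRRB · max L 113/32 · min R 57/16 -> 227/64
11 of 15 · BBBBRBRRRBR · max L 113/32 · min R 227/64 -> 453/128
12 of 15 · BBBBRBRRRBRB · max L 453/128 · min R 227/64 -> 907/256
13 of 15 · BBBBRBRRRBRBR · max L 453/128 · min R 907/256 -> 1813/512
14 of 15 · BBBBRBRRRBRBRR · max L 453/128 · min R 1813/512 -> 3625/1024
15 of 15 · BBBBRBRRRBRBRRR · max L 453/128 · min R 3625/1024 -> 7249/2048

7249/2048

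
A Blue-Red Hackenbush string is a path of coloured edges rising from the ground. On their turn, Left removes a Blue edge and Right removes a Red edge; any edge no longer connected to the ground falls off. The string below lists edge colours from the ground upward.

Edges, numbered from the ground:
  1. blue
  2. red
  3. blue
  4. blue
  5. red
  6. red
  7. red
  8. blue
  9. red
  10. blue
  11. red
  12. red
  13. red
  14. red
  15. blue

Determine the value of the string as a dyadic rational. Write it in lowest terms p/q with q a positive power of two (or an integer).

Prefix values for blue red blue blue red red red blue red blue red red red red blue via {L|R} + simplicity:
step 1: add blue to get b; options L={ 0 } R={  } → 1
step 2: add red to get br; options L={ 0 } R={ 1 } → 1/2
step 3: add blue to get brb; options L={ 0,1/2 } R={ 1 } → 3/4
step 4: add blue to get brbb; options L={ 0,1/2,3/4 } R={ 1 } → 7/8
step 5: add red to get brbbr; options L={ 0,1/2,3/4 } R={ 7/8,1 } → 13/16
step 6: add red to get brbbrr; options L={ 0,1/2,3/4 } R={ 13/16,7/8,1 } → 25/32
step 7: add red to get brbbrrr; options L={ 0,1/2,3/4 } R={ 25/32,13/16,7/8,1 } → 49/64
step 8: add blue to get brbbrrrb; options L={ 0,1/2,3/4,49/64 } R={ 25/32,13/16,7/8,1 } → 99/128
step 9: add red to get brbbrrrbr; options L={ 0,1/2,3/4,49/64 } R={ 99/128,25/32,13/16,7/8,1 } → 197/256
step 10: add blue to get brbbrrrbrb; options L={ 0,1/2,3/4,49/64,197/256 } R={ 99/128,25/32,13/16,7/8,1 } → 395/512
step 11: add red to get brbbrrrbrbr; options L={ 0,1/2,3/4,49/64,197/256 } R={ 395/512,99/128,25/32,13/16,7/8,1 } → 789/1024
step 12: add red to get brbbrrrbrbrr; options L={ 0,1/2,3/4,49/64,197/256 } R={ 789/1024,395/512,99/128,25/32,13/16,7/8,1 } → 1577/2048
step 13: add red to get brbbrrrbrbrrr; options L={ 0,1/2,3/4,49/64,197/256 } R={ 1577/2048,789/1024,395/512,99/128,25/32,13/16,7/8,1 } → 3153/4096
step 14: add red to get brbbrrrbrbrrrr; options L={ 0,1/2,3/4,49/64,197/256 } R={ 3153/4096,1577/2048,789/1024,395/512,99/128,25/32,13/16,7/8,1 } → 6305/8192
step 15: add blue to get brbbrrrbrbrrrrb; options L={ 0,1/2,3/4,49/64,197/256,6305/8192 } R={ 3153/4096,1577/2048,789/1024,395/512,99/128,25/32,13/16,7/8,1 } → 12611/16384

12611/16384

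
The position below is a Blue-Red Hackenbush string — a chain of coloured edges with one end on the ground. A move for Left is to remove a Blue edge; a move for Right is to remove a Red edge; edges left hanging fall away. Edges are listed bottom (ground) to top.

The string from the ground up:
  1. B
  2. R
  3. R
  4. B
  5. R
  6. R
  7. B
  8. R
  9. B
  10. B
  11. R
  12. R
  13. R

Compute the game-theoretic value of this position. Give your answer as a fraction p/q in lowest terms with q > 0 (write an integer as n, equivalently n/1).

1201/4096

B: Left { 0 }, Right {  } -> simplest 1
BR: Left { 0 }, Right { 1 } -> simplest 1/2
BRR: Left { 0 }, Right { 1/2,1 } -> simplest 1/4
BRRB: Left { 0,1/4 }, Right { 1/2,1 } -> simplest 3/8
BRRBR: Left { 0,1/4 }, Right { 3/8,1/2,1 } -> simplest 5/16
BRRBRR: Left { 0,1/4 }, Right { 5/16,3/8,1/2,1 } -> simplest 9/32
BRRBRRB: Left { 0,1/4,9/32 }, Right { 5/16,3/8,1/2,1 } -> simplest 19/64
BRRBRRBR: Left { 0,1/4,9/32 }, Right { 19/64,5/16,3/8,1/2,1 } -> simplest 37/128
BRRBRRBRB: Left { 0,1/4,9/32,37/128 }, Right { 19/64,5/16,3/8,1/2,1 } -> simplest 75/256
BRRBRRBRBB: Left { 0,1/4,9/32,37/128,75/256 }, Right { 19/64,5/16,3/8,1/2,1 } -> simplest 151/512
BRRBRRBRBBR: Left { 0,1/4,9/32,37/128,75/256 }, Right { 151/512,19/64,5/16,3/8,1/2,1 } -> simplest 301/1024
BRRBRRBRBBRR: Left { 0,1/4,9/32,37/128,75/256 }, Right { 301/1024,151/512,19/64,5/16,3/8,1/2,1 } -> simplest 601/2048
BRRBRRBRBBRRR: Left { 0,1/4,9/32,37/128,75/256 }, Right { 601/2048,301/1024,151/512,19/64,5/16,3/8,1/2,1 } -> simplest 1201/4096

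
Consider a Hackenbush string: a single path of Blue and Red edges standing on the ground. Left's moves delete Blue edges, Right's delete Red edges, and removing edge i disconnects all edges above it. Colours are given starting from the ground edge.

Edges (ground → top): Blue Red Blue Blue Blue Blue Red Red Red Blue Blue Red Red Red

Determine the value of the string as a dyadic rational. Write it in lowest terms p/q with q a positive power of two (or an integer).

7729/8192

edge 1 of 14 (Blue): { 0 |  } gives 1
edge 2 of 14 (Red): { 0 | 1 } gives 1/2
edge 3 of 14 (Blue): { 0; 1/2 | 1 } gives 3/4
edge 4 of 14 (Blue): { 0; 1/2; 3/4 | 1 } gives 7/8
edge 5 of 14 (Blue): { 0; 1/2; 3/4; 7/8 | 1 } gives 15/16
edge 6 of 14 (Blue): { 0; 1/2; 3/4; 7/8; 15/16 | 1 } gives 31/32
edge 7 of 14 (Red): { 0; 1/2; 3/4; 7/8; 15/16 | 31/32; 1 } gives 61/64
edge 8 of 14 (Red): { 0; 1/2; 3/4; 7/8; 15/16 | 61/64; 31/32; 1 } gives 121/128
edge 9 of 14 (Red): { 0; 1/2; 3/4; 7/8; 15/16 | 121/128; 61/64; 31/32; 1 } gives 241/256
edge 10 of 14 (Blue): { 0; 1/2; 3/4; 7/8; 15/16; 241/256 | 121/128; 61/64; 31/32; 1 } gives 483/512
edge 11 of 14 (Blue): { 0; 1/2; 3/4; 7/8; 15/16; 241/256; 483/512 | 121/128; 61/64; 31/32; 1 } gives 967/1024
edge 12 of 14 (Red): { 0; 1/2; 3/4; 7/8; 15/16; 241/256; 483/512 | 967/1024; 121/128; 61/64; 31/32; 1 } gives 1933/2048
edge 13 of 14 (Red): { 0; 1/2; 3/4; 7/8; 15/16; 241/256; 483/512 | 1933/2048; 967/1024; 121/128; 61/64; 31/32; 1 } gives 3865/4096
edge 14 of 14 (Red): { 0; 1/2; 3/4; 7/8; 15/16; 241/256; 483/512 | 3865/4096; 1933/2048; 967/1024; 121/128; 61/64; 31/32; 1 } gives 7729/8192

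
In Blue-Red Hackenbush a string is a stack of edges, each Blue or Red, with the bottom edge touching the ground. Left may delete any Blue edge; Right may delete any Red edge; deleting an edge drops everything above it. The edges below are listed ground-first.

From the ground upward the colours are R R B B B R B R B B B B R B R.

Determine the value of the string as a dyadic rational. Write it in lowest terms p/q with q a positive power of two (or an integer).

Build value(s[:k]) for k = 1..15, string s = R R B B B R B R B B B B R B R.
step 1: add R to get R; options L={ — } R={ 0 } → -1
step 2: add R to get RR; options L={ — } R={ -1,0 } → -2
step 3: add B to get RRB; options L={ -2 } R={ -1,0 } → -3/2
step 4: add B to get RRBB; options L={ -2,-3/2 } R={ -1,0 } → -5/4
step 5: add B to get RRBBB; options L={ -2,-3/2,-5/4 } R={ -1,0 } → -9/8
step 6: add R to get RRBBBR; options L={ -2,-3/2,-5/4 } R={ -9/8,-1,0 } → -19/16
step 7: add B to get RRBBBRB; options L={ -2,-3/2,-5/4,-19/16 } R={ -9/8,-1,0 } → -37/32
step 8: add R to get RRBBBRBR; options L={ -2,-3/2,-5/4,-19/16 } R={ -37/32,-9/8,-1,0 } → -75/64
step 9: add B to get RRBBBRBRB; options L={ -2,-3/2,-5/4,-19/16,-75/64 } R={ -37/32,-9/8,-1,0 } → -149/128
step 10: add B to get RRBBBRBRBB; options L={ -2,-3/2,-5/4,-19/16,-75/64,-149/128 } R={ -37/32,-9/8,-1,0 } → -297/256
step 11: add B to get RRBBBRBRBBB; options L={ -2,-3/2,-5/4,-19/16,-75/64,-149/128,-297/256 } R={ -37/32,-9/8,-1,0 } → -593/512
step 12: add B to get RRBBBRBRBBBB; options L={ -2,-3/2,-5/4,-19/16,-75/64,-149/128,-297/256,-593/512 } R={ -37/32,-9/8,-1,0 } → -1185/1024
step 13: add R to get RRBBBRBRBBBBR; options L={ -2,-3/2,-5/4,-19/16,-75/64,-149/128,-297/256,-593/512 } R={ -1185/1024,-37/32,-9/8,-1,0 } → -2371/2048
step 14: add B to get RRBBBRBRBBBBRB; options L={ -2,-3/2,-5/4,-19/16,-75/64,-149/128,-297/256,-593/512,-2371/2048 } R={ -1185/1024,-37/32,-9/8,-1,0 } → -4741/4096
step 15: add R to get RRBBBRBRBBBBRBR; options L={ -2,-3/2,-5/4,-19/16,-75/64,-149/128,-297/256,-593/512,-2371/2048 } R={ -4741/4096,-1185/1024,-37/32,-9/8,-1,0 } → -9483/8192

-9483/8192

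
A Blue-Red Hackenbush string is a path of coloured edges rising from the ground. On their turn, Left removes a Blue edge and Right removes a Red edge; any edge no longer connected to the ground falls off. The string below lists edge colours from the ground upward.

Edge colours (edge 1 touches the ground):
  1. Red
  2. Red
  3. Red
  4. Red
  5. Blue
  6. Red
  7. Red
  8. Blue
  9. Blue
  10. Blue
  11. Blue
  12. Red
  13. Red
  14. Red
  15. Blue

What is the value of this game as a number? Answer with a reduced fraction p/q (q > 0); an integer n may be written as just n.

Prefix values for Red Red Red Red Blue Red Red Blue Blue Blue Blue Red Red Red Blue via {L|R} + simplicity:
1 of 15 · R · max L −∞ · min R 0 so -1
2 of 15 · RR · max L −∞ · min R -1 so -2
3 of 15 · RRR · max L −∞ · min R -2 so -3
4 of 15 · RRRR · max L −∞ · min R -3 so -4
5 of 15 · RRRRB · max L -4 · min R -3 so -7/2
6 of 15 · RRRRBR · max L -4 · min R -7/2 so -15/4
7 of 15 · RRRRBRR · max L -4 · min R -15/4 so -31/8
8 of 15 · RRRRBRRB · max L -31/8 · min R -15/4 so -61/16
9 of 15 · RRRRBRRBB · max L -61/16 · min R -15/4 so -121/32
10 of 15 · RRRRBRRBBB · max L -121/32 · min R -15/4 so -241/64
11 of 15 · RRRRBRRBBBB · max L -241/64 · min R -15/4 so -481/128
12 of 15 · RRRRBRRBBBBR · max L -241/64 · min R -481/128 so -963/256
13 of 15 · RRRRBRRBBBBRR · max L -241/64 · min R -963/256 so -1927/512
14 of 15 · RRRRBRRBBBBRRR · max L -241/64 · min R -1927/512 so -3855/1024
15 of 15 · RRRRBRRBBBBRRRB · max L -3855/1024 · min R -1927/512 so -7709/2048

-7709/2048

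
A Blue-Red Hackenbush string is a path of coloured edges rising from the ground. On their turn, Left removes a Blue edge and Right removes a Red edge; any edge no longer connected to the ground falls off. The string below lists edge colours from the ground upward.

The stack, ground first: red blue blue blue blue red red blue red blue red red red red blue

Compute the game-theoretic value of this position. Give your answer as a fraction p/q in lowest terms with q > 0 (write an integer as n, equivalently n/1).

-1725/16384

Prefix values for red blue blue blue blue red red blue red blue red red red red blue via {L|R} + simplicity:
r: Left { none }, Right { 0 } — simplest -1
rb: Left { -1 }, Right { 0 } — simplest -1/2
rbb: Left { -1,-1/2 }, Right { 0 } — simplest -1/4
rbbb: Left { -1,-1/2,-1/4 }, Right { 0 } — simplest -1/8
rbbbb: Left { -1,-1/2,-1/4,-1/8 }, Right { 0 } — simplest -1/16
rbbbbr: Left { -1,-1/2,-1/4,-1/8 }, Right { -1/16,0 } — simplest -3/32
rbbbbrr: Left { -1,-1/2,-1/4,-1/8 }, Right { -3/32,-1/16,0 } — simplest -7/64
rbbbbrrb: Left { -1,-1/2,-1/4,-1/8,-7/64 }, Right { -3/32,-1/16,0 } — simplest -13/128
rbbbbrrbr: Left { -1,-1/2,-1/4,-1/8,-7/64 }, Right { -13/128,-3/32,-1/16,0 } — simplest -27/256
rbbbbrrbrb: Left { -1,-1/2,-1/4,-1/8,-7/64,-27/256 }, Right { -13/128,-3/32,-1/16,0 } — simplest -53/512
rbbbbrrbrbr: Left { -1,-1/2,-1/4,-1/8,-7/64,-27/256 }, Right { -53/512,-13/128,-3/32,-1/16,0 } — simplest -107/1024
rbbbbrrbrbrr: Left { -1,-1/2,-1/4,-1/8,-7/64,-27/256 }, Right { -107/1024,-53/512,-13/128,-3/32,-1/16,0 } — simplest -215/2048
rbbbbrrbrbrrr: Left { -1,-1/2,-1/4,-1/8,-7/64,-27/256 }, Right { -215/2048,-107/1024,-53/512,-13/128,-3/32,-1/16,0 } — simplest -431/4096
rbbbbrrbrbrrrr: Left { -1,-1/2,-1/4,-1/8,-7/64,-27/256 }, Right { -431/4096,-215/2048,-107/1024,-53/512,-13/128,-3/32,-1/16,0 } — simplest -863/8192
rbbbbrrbrbrrrrb: Left { -1,-1/2,-1/4,-1/8,-7/64,-27/256,-863/8192 }, Right { -431/4096,-215/2048,-107/1024,-53/512,-13/128,-3/32,-1/16,0 } — simplest -1725/16384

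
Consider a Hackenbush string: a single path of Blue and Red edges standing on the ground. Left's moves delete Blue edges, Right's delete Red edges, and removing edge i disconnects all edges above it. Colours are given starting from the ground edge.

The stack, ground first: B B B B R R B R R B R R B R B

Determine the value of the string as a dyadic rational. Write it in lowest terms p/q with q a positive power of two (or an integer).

6731/2048

value(B) = { 0 | ∅ } — 1
value(BB) = { 0, 1 | ∅ } — 2
value(BBB) = { 0, 1, 2 | ∅ } — 3
value(BBBB) = { 0, 1, 2, 3 | ∅ } — 4
value(BBBBR) = { 0, 1, 2, 3 | 4 } — 7/2
value(BBBBRR) = { 0, 1, 2, 3 | 7/2, 4 } — 13/4
value(BBBBRRB) = { 0, 1, 2, 3, 13/4 | 7/2, 4 } — 27/8
value(BBBBRRBR) = { 0, 1, 2, 3, 13/4 | 27/8, 7/2, 4 } — 53/16
value(BBBBRRBRR) = { 0, 1, 2, 3, 13/4 | 53/16, 27/8, 7/2, 4 } — 105/32
value(BBBBRRBRRB) = { 0, 1, 2, 3, 13/4, 105/32 | 53/16, 27/8, 7/2, 4 } — 211/64
value(BBBBRRBRRBR) = { 0, 1, 2, 3, 13/4, 105/32 | 211/64, 53/16, 27/8, 7/2, 4 } — 421/128
value(BBBBRRBRRBRR) = { 0, 1, 2, 3, 13/4, 105/32 | 421/128, 211/64, 53/16, 27/8, 7/2, 4 } — 841/256
value(BBBBRRBRRBRRB) = { 0, 1, 2, 3, 13/4, 105/32, 841/256 | 421/128, 211/64, 53/16, 27/8, 7/2, 4 } — 1683/512
value(BBBBRRBRRBRRBR) = { 0, 1, 2, 3, 13/4, 105/32, 841/256 | 1683/512, 421/128, 211/64, 53/16, 27/8, 7/2, 4 } — 3365/1024
value(BBBBRRBRRBRRBRB) = { 0, 1, 2, 3, 13/4, 105/32, 841/256, 3365/1024 | 1683/512, 421/128, 211/64, 53/16, 27/8, 7/2, 4 } — 6731/2048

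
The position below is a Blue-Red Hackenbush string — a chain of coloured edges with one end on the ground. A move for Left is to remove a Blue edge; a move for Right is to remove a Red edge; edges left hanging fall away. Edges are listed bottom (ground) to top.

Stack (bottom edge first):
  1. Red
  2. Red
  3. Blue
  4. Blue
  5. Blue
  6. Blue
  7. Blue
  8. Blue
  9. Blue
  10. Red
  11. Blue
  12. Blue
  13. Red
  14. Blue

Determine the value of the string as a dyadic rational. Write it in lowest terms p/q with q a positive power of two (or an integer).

val_1 [R]  L=[]  R=[0]  ⇒ -1
val_2 [RR]  L=[]  R=[-1,0]  ⇒ -2
val_3 [RRB]  L=[-2]  R=[-1,0]  ⇒ -3/2
val_4 [RRBB]  L=[-2,-3/2]  R=[-1,0]  ⇒ -5/4
val_5 [RRBBB]  L=[-2,-3/2,-5/4]  R=[-1,0]  ⇒ -9/8
val_6 [RRBBBB]  L=[-2,-3/2,-5/4,-9/8]  R=[-1,0]  ⇒ -17/16
val_7 [RRBBBBB]  L=[-2,-3/2,-5/4,-9/8,-17/16]  R=[-1,0]  ⇒ -33/32
val_8 [RRBBBBBB]  L=[-2,-3/2,-5/4,-9/8,-17/16,-33/32]  R=[-1,0]  ⇒ -65/64
val_9 [RRBBBBBBB]  L=[-2,-3/2,-5/4,-9/8,-17/16,-33/32,-65/64]  R=[-1,0]  ⇒ -129/128
val_10 [RRBBBBBBBR]  L=[-2,-3/2,-5/4,-9/8,-17/16,-33/32,-65/64]  R=[-129/128,-1,0]  ⇒ -259/256
val_11 [RRBBBBBBBRB]  L=[-2,-3/2,-5/4,-9/8,-17/16,-33/32,-65/64,-259/256]  R=[-129/128,-1,0]  ⇒ -517/512
val_12 [RRBBBBBBBRBB]  L=[-2,-3/2,-5/4,-9/8,-17/16,-33/32,-65/64,-259/256,-517/512]  R=[-129/128,-1,0]  ⇒ -1033/1024
val_13 [RRBBBBBBBRBBR]  L=[-2,-3/2,-5/4,-9/8,-17/16,-33/32,-65/64,-259/256,-517/512]  R=[-1033/1024,-129/128,-1,0]  ⇒ -2067/2048
val_14 [RRBBBBBBBRBBRB]  L=[-2,-3/2,-5/4,-9/8,-17/16,-33/32,-65/64,-259/256,-517/512,-2067/2048]  R=[-1033/1024,-129/128,-1,0]  ⇒ -4133/4096

-4133/4096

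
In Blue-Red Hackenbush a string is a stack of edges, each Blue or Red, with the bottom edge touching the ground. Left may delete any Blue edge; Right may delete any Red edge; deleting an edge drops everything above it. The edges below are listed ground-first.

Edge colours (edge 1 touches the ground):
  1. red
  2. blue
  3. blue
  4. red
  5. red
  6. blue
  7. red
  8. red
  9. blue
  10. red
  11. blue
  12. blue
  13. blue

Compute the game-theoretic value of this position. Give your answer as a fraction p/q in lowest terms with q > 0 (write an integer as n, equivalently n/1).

Prefix values for red blue blue red red blue red red blue red blue blue blue via {L|R} + simplicity:
G_1 [r]  L=[]  R=[0]  gives -1
G_2 [rb]  L=[-1]  R=[0]  gives -1/2
G_3 [rbb]  L=[-1, -1/2]  R=[0]  gives -1/4
G_4 [rbbr]  L=[-1, -1/2]  R=[-1/4, 0]  gives -3/8
G_5 [rbbrr]  L=[-1, -1/2]  R=[-3/8, -1/4, 0]  gives -7/16
G_6 [rbbrrb]  L=[-1, -1/2, -7/16]  R=[-3/8, -1/4, 0]  gives -13/32
G_7 [rbbrrbr]  L=[-1, -1/2, -7/16]  R=[-13/32, -3/8, -1/4, 0]  gives -27/64
G_8 [rbbrrbrr]  L=[-1, -1/2, -7/16]  R=[-27/64, -13/32, -3/8, -1/4, 0]  gives -55/128
G_9 [rbbrrbrrb]  L=[-1, -1/2, -7/16, -55/128]  R=[-27/64, -13/32, -3/8, -1/4, 0]  gives -109/256
G_10 [rbbrrbrrbr]  L=[-1, -1/2, -7/16, -55/128]  R=[-109/256, -27/64, -13/32, -3/8, -1/4, 0]  gives -219/512
G_11 [rbbrrbrrbrb]  L=[-1, -1/2, -7/16, -55/128, -219/512]  R=[-109/256, -27/64, -13/32, -3/8, -1/4, 0]  gives -437/1024
G_12 [rbbrrbrrbrbb]  L=[-1, -1/2, -7/16, -55/128, -219/512, -437/1024]  R=[-109/256, -27/64, -13/32, -3/8, -1/4, 0]  gives -873/2048
G_13 [rbbrrbrrbrbbb]  L=[-1, -1/2, -7/16, -55/128, -219/512, -437/1024, -873/2048]  R=[-109/256, -27/64, -13/32, -3/8, -1/4, 0]  gives -1745/4096

-1745/4096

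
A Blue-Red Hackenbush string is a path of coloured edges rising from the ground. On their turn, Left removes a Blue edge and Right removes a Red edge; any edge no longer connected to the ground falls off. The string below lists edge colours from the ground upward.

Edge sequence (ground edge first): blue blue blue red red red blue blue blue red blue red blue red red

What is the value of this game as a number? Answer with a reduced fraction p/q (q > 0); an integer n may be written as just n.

9129/4096

step 1: add blue to get b; options L={ 0 } R={  } -> 1
step 2: add blue to get bb; options L={ 0; 1 } R={  } -> 2
step 3: add blue to get bbb; options L={ 0; 1; 2 } R={  } -> 3
step 4: add red to get bbbr; options L={ 0; 1; 2 } R={ 3 } -> 5/2
step 5: add red to get bbbrr; options L={ 0; 1; 2 } R={ 5/2; 3 } -> 9/4
step 6: add red to get bbbrrr; options L={ 0; 1; 2 } R={ 9/4; 5/2; 3 } -> 17/8
step 7: add blue to get bbbrrrb; options L={ 0; 1; 2; 17/8 } R={ 9/4; 5/2; 3 } -> 35/16
step 8: add blue to get bbbrrrbb; options L={ 0; 1; 2; 17/8; 35/16 } R={ 9/4; 5/2; 3 } -> 71/32
step 9: add blue to get bbbrrrbbb; options L={ 0; 1; 2; 17/8; 35/16; 71/32 } R={ 9/4; 5/2; 3 } -> 143/64
step 10: add red to get bbbrrrbbbr; options L={ 0; 1; 2; 17/8; 35/16; 71/32 } R={ 143/64; 9/4; 5/2; 3 } -> 285/128
step 11: add blue to get bbbrrrbbbrb; options L={ 0; 1; 2; 17/8; 35/16; 71/32; 285/128 } R={ 143/64; 9/4; 5/2; 3 } -> 571/256
step 12: add red to get bbbrrrbbbrbr; options L={ 0; 1; 2; 17/8; 35/16; 71/32; 285/128 } R={ 571/256; 143/64; 9/4; 5/2; 3 } -> 1141/512
step 13: add blue to get bbbrrrbbbrbrb; options L={ 0; 1; 2; 17/8; 35/16; 71/32; 285/128; 1141/512 } R={ 571/256; 143/64; 9/4; 5/2; 3 } -> 2283/1024
step 14: add red to get bbbrrrbbbrbrbr; options L={ 0; 1; 2; 17/8; 35/16; 71/32; 285/128; 1141/512 } R={ 2283/1024; 571/256; 143/64; 9/4; 5/2; 3 } -> 4565/2048
step 15: add red to get bbbrrrbbbrbrbrr; options L={ 0; 1; 2; 17/8; 35/16; 71/32; 285/128; 1141/512 } R={ 4565/2048; 2283/1024; 571/256; 143/64; 9/4; 5/2; 3 } -> 9129/4096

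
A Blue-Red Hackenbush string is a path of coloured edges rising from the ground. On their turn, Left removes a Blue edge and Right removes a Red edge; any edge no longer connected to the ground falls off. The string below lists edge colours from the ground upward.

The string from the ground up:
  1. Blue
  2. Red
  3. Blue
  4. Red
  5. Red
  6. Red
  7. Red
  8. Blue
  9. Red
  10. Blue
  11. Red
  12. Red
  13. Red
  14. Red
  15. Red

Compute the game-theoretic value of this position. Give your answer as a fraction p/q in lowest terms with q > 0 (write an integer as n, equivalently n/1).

step 1: add Blue to get B; options L={ 0 } R={ — } ⇒ 1
step 2: add Red to get BR; options L={ 0 } R={ 1 } ⇒ 1/2
step 3: add Blue to get BRB; options L={ 0 1/2 } R={ 1 } ⇒ 3/4
step 4: add Red to get BRBR; options L={ 0 1/2 } R={ 3/4 1 } ⇒ 5/8
step 5: add Red to get BRBRR; options L={ 0 1/2 } R={ 5/8 3/4 1 } ⇒ 9/16
step 6: add Red to get BRBRRR; options L={ 0 1/2 } R={ 9/16 5/8 3/4 1 } ⇒ 17/32
step 7: add Red to get BRBRRRR; options L={ 0 1/2 } R={ 17/32 9/16 5/8 3/4 1 } ⇒ 33/64
step 8: add Blue to get BRBRRRRB; options L={ 0 1/2 33/64 } R={ 17/32 9/16 5/8 3/4 1 } ⇒ 67/128
step 9: add Red to get BRBRRRRBR; options L={ 0 1/2 33/64 } R={ 67/128 17/32 9/16 5/8 3/4 1 } ⇒ 133/256
step 10: add Blue to get BRBRRRRBRB; options L={ 0 1/2 33/64 133/256 } R={ 67/128 17/32 9/16 5/8 3/4 1 } ⇒ 267/512
step 11: add Red to get BRBRRRRBRBR; options L={ 0 1/2 33/64 133/256 } R={ 267/512 67/128 17/32 9/16 5/8 3/4 1 } ⇒ 533/1024
step 12: add Red to get BRBRRRRBRBRR; options L={ 0 1/2 33/64 133/256 } R={ 533/1024 267/512 67/128 17/32 9/16 5/8 3/4 1 } ⇒ 1065/2048
step 13: add Red to get BRBRRRRBRBRRR; options L={ 0 1/2 33/64 133/256 } R={ 1065/2048 533/1024 267/512 67/128 17/32 9/16 5/8 3/4 1 } ⇒ 2129/4096
step 14: add Red to get BRBRRRRBRBRRRR; options L={ 0 1/2 33/64 133/256 } R={ 2129/4096 1065/2048 533/1024 267/512 67/128 17/32 9/16 5/8 3/4 1 } ⇒ 4257/8192
step 15: add Red to get BRBRRRRBRBRRRRR; options L={ 0 1/2 33/64 133/256 } R={ 4257/8192 2129/4096 1065/2048 533/1024 267/512 67/128 17/32 9/16 5/8 3/4 1 } ⇒ 8513/16384

8513/16384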